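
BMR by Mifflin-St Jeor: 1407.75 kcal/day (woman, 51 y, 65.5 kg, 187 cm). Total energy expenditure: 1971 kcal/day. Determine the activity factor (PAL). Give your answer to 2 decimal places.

Activity factor = TEE ÷ BMR = 1971 ÷ 1407.75 = 1.4.

1.40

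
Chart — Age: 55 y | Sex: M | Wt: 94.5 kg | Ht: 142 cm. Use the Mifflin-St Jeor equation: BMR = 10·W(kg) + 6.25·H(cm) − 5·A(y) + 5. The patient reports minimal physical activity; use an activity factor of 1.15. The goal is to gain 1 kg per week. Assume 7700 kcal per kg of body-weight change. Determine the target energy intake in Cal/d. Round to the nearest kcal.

2897 Cal/d

Mifflin-St Jeor (male): BMR = 10(94.5) + 6.25(142) − 5(55) + 5 = 945 + 887.5 − 275 + 5 = 1562.5 kcal/day.
TEE = 1562.5 × 1.15 = 1796.875 kcal/day.
Required daily surplus = 1 × 7700 ÷ 7 = 1100 kcal/day.
Target intake = 1796.875 + 1100 = 2896.875 kcal/day.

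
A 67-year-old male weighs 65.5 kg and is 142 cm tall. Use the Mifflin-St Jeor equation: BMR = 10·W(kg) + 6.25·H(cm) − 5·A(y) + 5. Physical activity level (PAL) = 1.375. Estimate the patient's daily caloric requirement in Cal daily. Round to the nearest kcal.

1667 Cal daily

Mifflin-St Jeor (male): BMR = 10(65.5) + 6.25(142) − 5(67) + 5 = 655 + 887.5 − 335 + 5 = 1212.5 kcal/day.
TEE = BMR × activity factor = 1212.5 × 1.375 = 1667.1875 kcal/day.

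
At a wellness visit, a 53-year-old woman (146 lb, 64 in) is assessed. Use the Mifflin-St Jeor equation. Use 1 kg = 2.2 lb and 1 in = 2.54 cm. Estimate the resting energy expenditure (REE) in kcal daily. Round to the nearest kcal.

Convert to metric: weight = 146 ÷ 2.2 = 66.3636 kg; height = 64 × 2.54 = 162.56 cm.
Mifflin-St Jeor (female): BMR = 10(66.3636) + 6.25(162.56) − 5(53) − 161 = 663.6364 + 1016 − 265 − 161 = 1253.6364 kcal/day.

1254 kcal daily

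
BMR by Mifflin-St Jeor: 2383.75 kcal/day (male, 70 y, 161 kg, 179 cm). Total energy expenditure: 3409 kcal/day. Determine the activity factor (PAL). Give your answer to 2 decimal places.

1.43

Activity factor = TEE ÷ BMR = 3409 ÷ 2383.75 = 1.43.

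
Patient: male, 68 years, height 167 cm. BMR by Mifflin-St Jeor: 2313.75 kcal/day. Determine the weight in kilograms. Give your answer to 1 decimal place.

2313.75 = 10·W + 6.25(167) − 5(68) + 5
10·W = 2313.75 − 708.75 = 1605, so W = 160.5 kg.

160.5 kg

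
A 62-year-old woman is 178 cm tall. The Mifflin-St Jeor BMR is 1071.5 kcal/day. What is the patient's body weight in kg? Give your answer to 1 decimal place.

43.0 kg

1071.5 = 10·W + 6.25(178) − 5(62) − 161
10·W = 1071.5 − 641.5 = 430, so W = 43 kg.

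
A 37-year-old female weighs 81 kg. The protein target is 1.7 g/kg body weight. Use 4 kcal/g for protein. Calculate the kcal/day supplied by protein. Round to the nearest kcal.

551 kcal/day

Protein = 1.7 g/kg × 81 kg = 137.7 g/day.
Protein energy = 137.7 g × 4 kcal/g = 550.8 kcal/day.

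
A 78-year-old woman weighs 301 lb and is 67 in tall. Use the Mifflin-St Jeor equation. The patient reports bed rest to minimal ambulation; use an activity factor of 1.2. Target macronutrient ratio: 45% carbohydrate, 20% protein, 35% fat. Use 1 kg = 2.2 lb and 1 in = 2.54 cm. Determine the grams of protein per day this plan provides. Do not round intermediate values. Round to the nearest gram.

113 g/day

Convert to metric: weight = 301 ÷ 2.2 = 136.8182 kg; height = 67 × 2.54 = 170.18 cm.
Mifflin-St Jeor (female): BMR = 10(136.8182) + 6.25(170.18) − 5(78) − 161 = 1368.1818 + 1063.625 − 390 − 161 = 1880.8068 kcal/day.
TEE = 1880.8068 × 1.2 = 2256.9682 kcal/day.
Protein energy = 20% × 2256.9682 = 451.3936 kcal.
Protein = 451.3936 ÷ 4 kcal/g = 112.8484 g.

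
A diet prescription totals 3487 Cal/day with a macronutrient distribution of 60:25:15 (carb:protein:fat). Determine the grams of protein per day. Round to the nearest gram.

218 g/day

Protein energy = 25% × 3487 = 871.75 kcal.
At 4 kcal/g: 871.75 ÷ 4 = 217.9375 g.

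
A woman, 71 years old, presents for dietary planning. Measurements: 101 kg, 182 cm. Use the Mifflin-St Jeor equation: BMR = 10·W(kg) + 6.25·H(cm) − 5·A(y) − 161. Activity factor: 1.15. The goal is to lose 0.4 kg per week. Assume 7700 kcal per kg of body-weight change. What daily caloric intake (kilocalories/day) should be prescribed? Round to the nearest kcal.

1436 kilocalories/day

Mifflin-St Jeor (female): BMR = 10(101) + 6.25(182) − 5(71) − 161 = 1010 + 1137.5 − 355 − 161 = 1631.5 kcal/day.
TEE = 1631.5 × 1.15 = 1876.225 kcal/day.
Required daily deficit = 0.4 × 7700 ÷ 7 = 440 kcal/day.
Target intake = 1876.225 − 440 = 1436.225 kcal/day.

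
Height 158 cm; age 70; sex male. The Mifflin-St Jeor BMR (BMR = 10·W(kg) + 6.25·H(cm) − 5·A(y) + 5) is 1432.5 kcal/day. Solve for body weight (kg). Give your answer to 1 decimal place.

79.0 kg

1432.5 = 10·W + 6.25(158) − 5(70) + 5
10·W = 1432.5 − 642.5 = 790, so W = 79 kg.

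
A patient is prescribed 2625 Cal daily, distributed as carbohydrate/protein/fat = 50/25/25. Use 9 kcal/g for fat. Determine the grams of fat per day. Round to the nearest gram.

Fat energy = 25% × 2625 = 656.25 kcal.
At 9 kcal/g: 656.25 ÷ 9 = 72.9167 g.

73 g/day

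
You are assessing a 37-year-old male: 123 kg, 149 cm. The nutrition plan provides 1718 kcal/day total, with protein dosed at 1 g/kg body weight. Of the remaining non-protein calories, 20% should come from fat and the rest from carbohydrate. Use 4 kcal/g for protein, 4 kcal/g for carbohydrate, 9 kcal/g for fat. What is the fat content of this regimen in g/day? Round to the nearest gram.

Protein = 1 × 123 = 123 g → 123 × 4 = 492 kcal.
Non-protein calories = 1718 − 492 = 1226 kcal.
Fat: 20% × 1226 = 245.2 kcal; carbohydrate: 980.8 kcal.
Fat: 245.2 kcal ÷ 9 kcal/g = 27.2444 g.

27 g/day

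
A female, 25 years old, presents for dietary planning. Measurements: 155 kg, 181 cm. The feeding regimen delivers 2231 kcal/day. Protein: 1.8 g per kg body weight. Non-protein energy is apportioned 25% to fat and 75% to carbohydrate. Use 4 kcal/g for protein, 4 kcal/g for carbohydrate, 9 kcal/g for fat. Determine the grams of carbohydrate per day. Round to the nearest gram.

Protein = 1.8 × 155 = 279 g → 279 × 4 = 1116 kcal.
Non-protein calories = 2231 − 1116 = 1115 kcal.
Fat: 25% × 1115 = 278.75 kcal; carbohydrate: 836.25 kcal.
Carbohydrate: 836.25 kcal ÷ 4 kcal/g = 209.0625 g.

209 g/day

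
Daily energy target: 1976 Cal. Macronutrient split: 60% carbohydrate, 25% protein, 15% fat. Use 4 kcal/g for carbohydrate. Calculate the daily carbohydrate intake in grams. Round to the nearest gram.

Carbohydrate energy = 60% × 1976 = 1185.6 kcal.
At 4 kcal/g: 1185.6 ÷ 4 = 296.4 g.

296 g/day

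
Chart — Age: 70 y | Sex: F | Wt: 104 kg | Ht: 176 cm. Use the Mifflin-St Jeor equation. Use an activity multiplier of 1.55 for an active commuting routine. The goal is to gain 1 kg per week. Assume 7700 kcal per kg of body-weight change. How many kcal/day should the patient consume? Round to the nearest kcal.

Mifflin-St Jeor (female): BMR = 10(104) + 6.25(176) − 5(70) − 161 = 1040 + 1100 − 350 − 161 = 1629 kcal/day.
TEE = 1629 × 1.55 = 2524.95 kcal/day.
Required daily surplus = 1 × 7700 ÷ 7 = 1100 kcal/day.
Target intake = 2524.95 + 1100 = 3624.95 kcal/day.

3625 kcal/day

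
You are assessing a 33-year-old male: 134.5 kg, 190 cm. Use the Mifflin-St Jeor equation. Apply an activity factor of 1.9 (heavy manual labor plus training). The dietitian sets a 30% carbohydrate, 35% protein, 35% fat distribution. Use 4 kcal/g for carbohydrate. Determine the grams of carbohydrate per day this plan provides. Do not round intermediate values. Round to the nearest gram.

Mifflin-St Jeor (male): BMR = 10(134.5) + 6.25(190) − 5(33) + 5 = 1345 + 1187.5 − 165 + 5 = 2372.5 kcal/day.
TEE = 2372.5 × 1.9 = 4507.75 kcal/day.
Carbohydrate energy = 30% × 4507.75 = 1352.325 kcal.
Carbohydrate = 1352.325 ÷ 4 kcal/g = 338.0813 g.

338 g/day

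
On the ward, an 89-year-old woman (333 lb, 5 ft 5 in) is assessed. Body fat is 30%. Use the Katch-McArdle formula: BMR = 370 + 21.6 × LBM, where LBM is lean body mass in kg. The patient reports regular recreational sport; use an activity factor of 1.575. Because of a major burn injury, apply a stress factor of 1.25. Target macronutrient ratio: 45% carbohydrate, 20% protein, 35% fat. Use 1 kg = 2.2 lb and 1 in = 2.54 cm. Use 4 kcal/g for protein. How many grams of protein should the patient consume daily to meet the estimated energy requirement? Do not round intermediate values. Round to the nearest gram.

262 g/day

Convert to metric: weight = 333 ÷ 2.2 = 151.3636 kg; height = (5×12 + 5) × 2.54 = 65 × 2.54 = 165.1 cm.
LBM = 151.3636 × (1 − 0.3) = 105.9545 kg. Katch-McArdle: BMR = 370 + 21.6 × 105.9545 = 2658.6182 kcal/day.
TEE = 2658.6182 × 1.575 = 4187.3236 kcal/day.
With stress factor 1.25: 4187.3236 × 1.25 = 5234.1545 kcal/day.
Protein energy = 20% × 5234.1545 = 1046.8309 kcal.
Protein = 1046.8309 ÷ 4 kcal/g = 261.7077 g.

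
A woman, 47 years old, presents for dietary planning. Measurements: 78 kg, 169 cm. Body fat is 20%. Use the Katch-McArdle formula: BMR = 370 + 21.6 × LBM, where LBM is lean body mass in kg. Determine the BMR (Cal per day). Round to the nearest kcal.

1718 Cal per day

LBM = 78 × (1 − 0.2) = 62.4 kg. Katch-McArdle: BMR = 370 + 21.6 × 62.4 = 1717.84 kcal/day.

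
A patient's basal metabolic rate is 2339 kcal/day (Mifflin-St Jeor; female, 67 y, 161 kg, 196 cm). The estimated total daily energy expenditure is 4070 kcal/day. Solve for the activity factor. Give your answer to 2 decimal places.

Activity factor = TEE ÷ BMR = 4070 ÷ 2339 = 1.74.

1.74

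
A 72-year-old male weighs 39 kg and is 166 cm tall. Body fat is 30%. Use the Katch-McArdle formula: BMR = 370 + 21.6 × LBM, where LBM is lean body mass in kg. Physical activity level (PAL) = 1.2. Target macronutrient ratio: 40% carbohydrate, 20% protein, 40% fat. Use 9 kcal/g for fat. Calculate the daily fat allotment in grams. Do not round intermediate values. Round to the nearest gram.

LBM = 39 × (1 − 0.3) = 27.3 kg. Katch-McArdle: BMR = 370 + 21.6 × 27.3 = 959.68 kcal/day.
TEE = 959.68 × 1.2 = 1151.616 kcal/day.
Fat energy = 40% × 1151.616 = 460.6464 kcal.
Fat = 460.6464 ÷ 9 kcal/g = 51.1829 g.

51 g/day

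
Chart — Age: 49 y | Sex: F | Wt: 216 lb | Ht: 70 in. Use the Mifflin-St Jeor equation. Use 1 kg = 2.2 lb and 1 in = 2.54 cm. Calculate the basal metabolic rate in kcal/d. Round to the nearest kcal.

1687 kcal/d

Convert to metric: weight = 216 ÷ 2.2 = 98.1818 kg; height = 70 × 2.54 = 177.8 cm.
Mifflin-St Jeor (female): BMR = 10(98.1818) + 6.25(177.8) − 5(49) − 161 = 981.8182 + 1111.25 − 245 − 161 = 1687.0682 kcal/day.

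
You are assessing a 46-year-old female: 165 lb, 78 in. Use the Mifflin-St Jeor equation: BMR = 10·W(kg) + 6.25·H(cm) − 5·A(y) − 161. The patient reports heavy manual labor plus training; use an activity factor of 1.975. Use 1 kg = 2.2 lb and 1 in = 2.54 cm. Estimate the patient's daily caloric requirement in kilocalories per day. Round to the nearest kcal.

Convert to metric: weight = 165 ÷ 2.2 = 75 kg; height = 78 × 2.54 = 198.12 cm.
Mifflin-St Jeor (female): BMR = 10(75) + 6.25(198.12) − 5(46) − 161 = 750 + 1238.25 − 230 − 161 = 1597.25 kcal/day.
TEE = BMR × activity factor = 1597.25 × 1.975 = 3154.5688 kcal/day.

3155 kilocalories per day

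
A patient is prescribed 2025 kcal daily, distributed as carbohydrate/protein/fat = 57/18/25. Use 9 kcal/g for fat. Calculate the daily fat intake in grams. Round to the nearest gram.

56 g/day

Fat energy = 25% × 2025 = 506.25 kcal.
At 9 kcal/g: 506.25 ÷ 9 = 56.25 g.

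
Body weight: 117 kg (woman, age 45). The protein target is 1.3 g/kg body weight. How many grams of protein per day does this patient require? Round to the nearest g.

152 g/day

Protein = 1.3 g/kg × 117 kg = 152.1 g/day.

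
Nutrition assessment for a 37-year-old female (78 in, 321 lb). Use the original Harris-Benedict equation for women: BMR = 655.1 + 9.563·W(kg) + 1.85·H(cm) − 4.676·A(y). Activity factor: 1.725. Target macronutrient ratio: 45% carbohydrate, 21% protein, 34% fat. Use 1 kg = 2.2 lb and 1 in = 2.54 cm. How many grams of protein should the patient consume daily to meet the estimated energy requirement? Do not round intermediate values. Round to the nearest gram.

Convert to metric: weight = 321 ÷ 2.2 = 145.9091 kg; height = 78 × 2.54 = 198.12 cm.
Harris-Benedict: BMR = 655.1 + 9.563(145.9091) + 1.85(198.12) − 4.676(37) = 2243.9386 kcal/day.
TEE = 2243.9386 × 1.725 = 3870.7941 kcal/day.
Protein energy = 21% × 3870.7941 = 812.8668 kcal.
Protein = 812.8668 ÷ 4 kcal/g = 203.2167 g.

203 g/day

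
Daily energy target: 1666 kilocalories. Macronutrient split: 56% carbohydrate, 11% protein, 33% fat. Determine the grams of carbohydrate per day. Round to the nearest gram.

233 g/day

Carbohydrate energy = 56% × 1666 = 932.96 kcal.
At 4 kcal/g: 932.96 ÷ 4 = 233.24 g.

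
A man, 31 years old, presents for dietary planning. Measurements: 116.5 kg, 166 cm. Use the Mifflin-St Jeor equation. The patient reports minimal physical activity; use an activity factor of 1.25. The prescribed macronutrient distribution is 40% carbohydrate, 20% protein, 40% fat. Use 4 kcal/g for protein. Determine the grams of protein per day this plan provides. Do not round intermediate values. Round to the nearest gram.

Mifflin-St Jeor (male): BMR = 10(116.5) + 6.25(166) − 5(31) + 5 = 1165 + 1037.5 − 155 + 5 = 2052.5 kcal/day.
TEE = 2052.5 × 1.25 = 2565.625 kcal/day.
Protein energy = 20% × 2565.625 = 513.125 kcal.
Protein = 513.125 ÷ 4 kcal/g = 128.2813 g.

128 g/day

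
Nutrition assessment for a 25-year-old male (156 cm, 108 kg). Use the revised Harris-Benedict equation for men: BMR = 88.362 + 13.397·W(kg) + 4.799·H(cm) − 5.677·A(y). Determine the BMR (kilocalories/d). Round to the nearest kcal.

Harris-Benedict: BMR = 88.362 + 13.397(108) + 4.799(156) − 5.677(25) = 2141.957 kcal/day.

2142 kilocalories/d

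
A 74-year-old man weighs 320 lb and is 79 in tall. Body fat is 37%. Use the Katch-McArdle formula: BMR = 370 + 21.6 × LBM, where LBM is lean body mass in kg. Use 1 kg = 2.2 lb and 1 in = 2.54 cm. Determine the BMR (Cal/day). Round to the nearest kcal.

2349 Cal/day

Convert to metric: weight = 320 ÷ 2.2 = 145.4545 kg; height = 79 × 2.54 = 200.66 cm.
LBM = 145.4545 × (1 − 0.37) = 91.6364 kg. Katch-McArdle: BMR = 370 + 21.6 × 91.6364 = 2349.3455 kcal/day.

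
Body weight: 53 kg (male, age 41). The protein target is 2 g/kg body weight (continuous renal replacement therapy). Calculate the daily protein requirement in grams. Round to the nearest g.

106 g/day

Protein = 2 g/kg × 53 kg = 106 g/day.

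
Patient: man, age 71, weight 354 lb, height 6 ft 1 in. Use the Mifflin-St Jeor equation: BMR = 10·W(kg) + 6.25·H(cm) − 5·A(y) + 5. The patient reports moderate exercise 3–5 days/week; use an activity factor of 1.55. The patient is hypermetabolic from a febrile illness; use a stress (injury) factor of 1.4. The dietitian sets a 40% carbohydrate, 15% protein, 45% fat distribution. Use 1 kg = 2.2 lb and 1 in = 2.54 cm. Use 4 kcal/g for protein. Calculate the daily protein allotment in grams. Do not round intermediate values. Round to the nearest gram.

Convert to metric: weight = 354 ÷ 2.2 = 160.9091 kg; height = (6×12 + 1) × 2.54 = 73 × 2.54 = 185.42 cm.
Mifflin-St Jeor (male): BMR = 10(160.9091) + 6.25(185.42) − 5(71) + 5 = 1609.0909 + 1158.875 − 355 + 5 = 2417.9659 kcal/day.
TEE = 2417.9659 × 1.55 = 3747.8472 kcal/day.
With stress factor 1.4: 3747.8472 × 1.4 = 5246.986 kcal/day.
Protein energy = 15% × 5246.986 = 787.0479 kcal.
Protein = 787.0479 ÷ 4 kcal/g = 196.762 g.

197 g/day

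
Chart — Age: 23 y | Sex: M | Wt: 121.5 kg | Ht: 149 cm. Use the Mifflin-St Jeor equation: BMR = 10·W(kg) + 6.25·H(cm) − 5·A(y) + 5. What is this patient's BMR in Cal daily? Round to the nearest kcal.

Mifflin-St Jeor (male): BMR = 10(121.5) + 6.25(149) − 5(23) + 5 = 1215 + 931.25 − 115 + 5 = 2036.25 kcal/day.

2036 Cal daily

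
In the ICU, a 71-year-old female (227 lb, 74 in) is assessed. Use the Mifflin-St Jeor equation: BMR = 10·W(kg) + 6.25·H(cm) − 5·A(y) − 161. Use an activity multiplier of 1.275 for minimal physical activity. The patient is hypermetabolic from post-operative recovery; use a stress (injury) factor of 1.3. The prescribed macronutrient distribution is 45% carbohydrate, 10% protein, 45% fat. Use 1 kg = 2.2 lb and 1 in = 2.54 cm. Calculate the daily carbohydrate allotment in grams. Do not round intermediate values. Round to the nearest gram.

Convert to metric: weight = 227 ÷ 2.2 = 103.1818 kg; height = 74 × 2.54 = 187.96 cm.
Mifflin-St Jeor (female): BMR = 10(103.1818) + 6.25(187.96) − 5(71) − 161 = 1031.8182 + 1174.75 − 355 − 161 = 1690.5682 kcal/day.
TEE = 1690.5682 × 1.275 = 2155.4744 kcal/day.
With stress factor 1.3: 2155.4744 × 1.3 = 2802.1168 kcal/day.
Carbohydrate energy = 45% × 2802.1168 = 1260.9525 kcal.
Carbohydrate = 1260.9525 ÷ 4 kcal/g = 315.2381 g.

315 g/day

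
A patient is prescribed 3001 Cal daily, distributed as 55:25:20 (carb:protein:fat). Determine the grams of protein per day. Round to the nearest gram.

188 g/day

Protein energy = 25% × 3001 = 750.25 kcal.
At 4 kcal/g: 750.25 ÷ 4 = 187.5625 g.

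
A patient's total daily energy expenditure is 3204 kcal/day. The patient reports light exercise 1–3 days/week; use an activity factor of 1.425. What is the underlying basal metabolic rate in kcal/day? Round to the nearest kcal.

2248 kcal/day

BMR = TEE ÷ activity factor = 3204 ÷ 1.425 = 2248.4211 kcal/day.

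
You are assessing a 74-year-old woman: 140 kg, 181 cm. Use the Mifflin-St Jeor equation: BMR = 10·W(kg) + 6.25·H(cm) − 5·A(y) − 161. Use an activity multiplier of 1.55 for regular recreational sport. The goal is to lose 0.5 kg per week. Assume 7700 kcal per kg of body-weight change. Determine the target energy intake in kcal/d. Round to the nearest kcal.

Mifflin-St Jeor (female): BMR = 10(140) + 6.25(181) − 5(74) − 161 = 1400 + 1131.25 − 370 − 161 = 2000.25 kcal/day.
TEE = 2000.25 × 1.55 = 3100.3875 kcal/day.
Required daily deficit = 0.5 × 7700 ÷ 7 = 550 kcal/day.
Target intake = 3100.3875 − 550 = 2550.3875 kcal/day.

2550 kcal/d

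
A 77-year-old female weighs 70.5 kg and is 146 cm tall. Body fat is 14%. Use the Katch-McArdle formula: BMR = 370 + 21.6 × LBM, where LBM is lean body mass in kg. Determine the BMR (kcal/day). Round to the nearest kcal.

LBM = 70.5 × (1 − 0.14) = 60.63 kg. Katch-McArdle: BMR = 370 + 21.6 × 60.63 = 1679.608 kcal/day.

1680 kcal/day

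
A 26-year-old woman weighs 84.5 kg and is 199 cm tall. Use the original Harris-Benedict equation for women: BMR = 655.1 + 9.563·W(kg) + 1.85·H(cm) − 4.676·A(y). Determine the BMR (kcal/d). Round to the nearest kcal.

1710 kcal/d

Harris-Benedict: BMR = 655.1 + 9.563(84.5) + 1.85(199) − 4.676(26) = 1709.7475 kcal/day.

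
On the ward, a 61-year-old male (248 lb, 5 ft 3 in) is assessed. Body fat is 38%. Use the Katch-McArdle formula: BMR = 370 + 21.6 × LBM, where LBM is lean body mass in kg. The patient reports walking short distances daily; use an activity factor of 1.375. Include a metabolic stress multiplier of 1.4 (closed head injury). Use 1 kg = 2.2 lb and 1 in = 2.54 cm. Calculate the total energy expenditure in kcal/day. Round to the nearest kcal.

Convert to metric: weight = 248 ÷ 2.2 = 112.7273 kg; height = (5×12 + 3) × 2.54 = 63 × 2.54 = 160.02 cm.
LBM = 112.7273 × (1 − 0.38) = 69.8909 kg. Katch-McArdle: BMR = 370 + 21.6 × 69.8909 = 1879.6436 kcal/day.
TEE = BMR × activity factor = 1879.6436 × 1.375 = 2584.51 kcal/day.
Apply stress factor: 2584.51 × 1.4 = 3618.314 kcal/day.

3618 kcal/day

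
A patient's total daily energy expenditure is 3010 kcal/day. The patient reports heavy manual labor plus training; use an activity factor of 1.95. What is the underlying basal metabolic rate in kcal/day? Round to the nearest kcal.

1544 kcal/day

BMR = TEE ÷ activity factor = 3010 ÷ 1.95 = 1543.5897 kcal/day.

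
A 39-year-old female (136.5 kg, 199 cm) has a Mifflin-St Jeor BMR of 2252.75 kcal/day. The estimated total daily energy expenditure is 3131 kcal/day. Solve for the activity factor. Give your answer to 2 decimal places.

Activity factor = TEE ÷ BMR = 3131 ÷ 2252.75 = 1.39.

1.39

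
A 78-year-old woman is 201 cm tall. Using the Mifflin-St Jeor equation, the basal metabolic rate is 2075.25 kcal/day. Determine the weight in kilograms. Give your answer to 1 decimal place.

2075.25 = 10·W + 6.25(201) − 5(78) − 161
10·W = 2075.25 − 705.25 = 1370, so W = 137 kg.

137.0 kg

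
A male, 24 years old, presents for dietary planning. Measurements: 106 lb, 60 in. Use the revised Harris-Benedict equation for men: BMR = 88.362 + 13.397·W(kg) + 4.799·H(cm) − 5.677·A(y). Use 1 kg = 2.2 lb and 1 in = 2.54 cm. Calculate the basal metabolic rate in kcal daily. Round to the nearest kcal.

Convert to metric: weight = 106 ÷ 2.2 = 48.1818 kg; height = 60 × 2.54 = 152.4 cm.
Harris-Benedict: BMR = 88.362 + 13.397(48.1818) + 4.799(152.4) − 5.677(24) = 1328.9734 kcal/day.

1329 kcal daily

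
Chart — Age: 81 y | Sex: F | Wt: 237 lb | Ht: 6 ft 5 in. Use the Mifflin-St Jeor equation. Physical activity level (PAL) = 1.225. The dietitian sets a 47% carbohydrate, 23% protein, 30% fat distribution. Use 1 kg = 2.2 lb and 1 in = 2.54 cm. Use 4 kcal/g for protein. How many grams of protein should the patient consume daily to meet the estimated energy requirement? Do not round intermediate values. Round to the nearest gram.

122 g/day

Convert to metric: weight = 237 ÷ 2.2 = 107.7273 kg; height = (6×12 + 5) × 2.54 = 77 × 2.54 = 195.58 cm.
Mifflin-St Jeor (female): BMR = 10(107.7273) + 6.25(195.58) − 5(81) − 161 = 1077.2727 + 1222.375 − 405 − 161 = 1733.6477 kcal/day.
TEE = 1733.6477 × 1.225 = 2123.7185 kcal/day.
Protein energy = 23% × 2123.7185 = 488.4552 kcal.
Protein = 488.4552 ÷ 4 kcal/g = 122.1138 g.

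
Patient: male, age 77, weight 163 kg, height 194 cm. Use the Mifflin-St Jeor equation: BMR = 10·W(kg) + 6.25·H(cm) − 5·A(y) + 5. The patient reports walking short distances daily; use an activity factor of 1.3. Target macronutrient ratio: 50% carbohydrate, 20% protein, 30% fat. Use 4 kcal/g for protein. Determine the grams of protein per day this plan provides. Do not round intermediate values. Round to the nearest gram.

160 g/day

Mifflin-St Jeor (male): BMR = 10(163) + 6.25(194) − 5(77) + 5 = 1630 + 1212.5 − 385 + 5 = 2462.5 kcal/day.
TEE = 2462.5 × 1.3 = 3201.25 kcal/day.
Protein energy = 20% × 3201.25 = 640.25 kcal.
Protein = 640.25 ÷ 4 kcal/g = 160.0625 g.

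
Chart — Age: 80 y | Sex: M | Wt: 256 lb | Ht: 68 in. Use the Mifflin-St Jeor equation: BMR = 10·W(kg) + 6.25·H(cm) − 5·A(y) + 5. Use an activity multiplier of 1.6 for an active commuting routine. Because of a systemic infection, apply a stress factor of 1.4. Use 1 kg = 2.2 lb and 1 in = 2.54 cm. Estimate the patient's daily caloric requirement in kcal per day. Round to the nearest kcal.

Convert to metric: weight = 256 ÷ 2.2 = 116.3636 kg; height = 68 × 2.54 = 172.72 cm.
Mifflin-St Jeor (male): BMR = 10(116.3636) + 6.25(172.72) − 5(80) + 5 = 1163.6364 + 1079.5 − 400 + 5 = 1848.1364 kcal/day.
TEE = BMR × activity factor = 1848.1364 × 1.6 = 2957.0182 kcal/day.
Apply stress factor: 2957.0182 × 1.4 = 4139.8255 kcal/day.

4140 kcal per day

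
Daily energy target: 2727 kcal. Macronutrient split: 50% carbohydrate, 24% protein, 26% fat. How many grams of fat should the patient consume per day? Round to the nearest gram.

79 g/day

Fat energy = 26% × 2727 = 709.02 kcal.
At 9 kcal/g: 709.02 ÷ 9 = 78.78 g.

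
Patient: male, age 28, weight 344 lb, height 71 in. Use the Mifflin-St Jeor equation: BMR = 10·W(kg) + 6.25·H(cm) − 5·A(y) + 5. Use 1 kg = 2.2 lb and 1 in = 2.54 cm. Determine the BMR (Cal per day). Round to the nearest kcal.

2556 Cal per day

Convert to metric: weight = 344 ÷ 2.2 = 156.3636 kg; height = 71 × 2.54 = 180.34 cm.
Mifflin-St Jeor (male): BMR = 10(156.3636) + 6.25(180.34) − 5(28) + 5 = 1563.6364 + 1127.125 − 140 + 5 = 2555.7614 kcal/day.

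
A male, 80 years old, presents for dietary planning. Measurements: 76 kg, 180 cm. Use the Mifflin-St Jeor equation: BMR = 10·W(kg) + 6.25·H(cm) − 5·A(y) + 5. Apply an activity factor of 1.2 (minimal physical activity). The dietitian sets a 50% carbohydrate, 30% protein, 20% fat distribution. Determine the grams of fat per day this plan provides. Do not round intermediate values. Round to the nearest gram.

40 g/day

Mifflin-St Jeor (male): BMR = 10(76) + 6.25(180) − 5(80) + 5 = 760 + 1125 − 400 + 5 = 1490 kcal/day.
TEE = 1490 × 1.2 = 1788 kcal/day.
Fat energy = 20% × 1788 = 357.6 kcal.
Fat = 357.6 ÷ 9 kcal/g = 39.7333 g.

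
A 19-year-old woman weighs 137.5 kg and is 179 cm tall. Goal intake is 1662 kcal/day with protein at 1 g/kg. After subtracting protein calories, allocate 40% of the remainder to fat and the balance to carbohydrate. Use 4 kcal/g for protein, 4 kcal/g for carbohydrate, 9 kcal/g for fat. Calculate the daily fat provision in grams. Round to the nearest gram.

Protein = 1 × 137.5 = 137.5 g → 137.5 × 4 = 550 kcal.
Non-protein calories = 1662 − 550 = 1112 kcal.
Fat: 40% × 1112 = 444.8 kcal; carbohydrate: 667.2 kcal.
Fat: 444.8 kcal ÷ 9 kcal/g = 49.4222 g.

49 g/day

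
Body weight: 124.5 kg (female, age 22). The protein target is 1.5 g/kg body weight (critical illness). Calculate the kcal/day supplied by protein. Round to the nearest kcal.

747 kcal/day

Protein = 1.5 g/kg × 124.5 kg = 186.75 g/day.
Protein energy = 186.75 g × 4 kcal/g = 747 kcal/day.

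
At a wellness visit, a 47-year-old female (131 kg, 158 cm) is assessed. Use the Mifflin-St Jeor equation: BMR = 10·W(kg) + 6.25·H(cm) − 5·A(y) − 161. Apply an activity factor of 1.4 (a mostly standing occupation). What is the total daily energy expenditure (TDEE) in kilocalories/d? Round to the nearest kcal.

2662 kilocalories/d

Mifflin-St Jeor (female): BMR = 10(131) + 6.25(158) − 5(47) − 161 = 1310 + 987.5 − 235 − 161 = 1901.5 kcal/day.
TEE = BMR × activity factor = 1901.5 × 1.4 = 2662.1 kcal/day.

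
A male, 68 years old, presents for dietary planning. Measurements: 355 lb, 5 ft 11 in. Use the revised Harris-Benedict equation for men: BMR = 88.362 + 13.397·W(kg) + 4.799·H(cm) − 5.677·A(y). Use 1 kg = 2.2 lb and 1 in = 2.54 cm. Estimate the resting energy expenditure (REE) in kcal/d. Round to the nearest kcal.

Convert to metric: weight = 355 ÷ 2.2 = 161.3636 kg; height = (5×12 + 11) × 2.54 = 71 × 2.54 = 180.34 cm.
Harris-Benedict: BMR = 88.362 + 13.397(161.3636) + 4.799(180.34) − 5.677(68) = 2729.5663 kcal/day.

2730 kcal/d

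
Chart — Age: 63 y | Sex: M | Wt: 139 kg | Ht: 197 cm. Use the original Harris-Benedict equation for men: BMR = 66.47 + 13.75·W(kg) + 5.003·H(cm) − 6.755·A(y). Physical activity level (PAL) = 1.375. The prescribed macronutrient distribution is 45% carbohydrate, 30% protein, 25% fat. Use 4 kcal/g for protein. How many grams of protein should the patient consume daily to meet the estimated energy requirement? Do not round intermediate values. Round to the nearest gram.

Harris-Benedict: BMR = 66.47 + 13.75(139) + 5.003(197) − 6.755(63) = 2537.746 kcal/day.
TEE = 2537.746 × 1.375 = 3489.4008 kcal/day.
Protein energy = 30% × 3489.4008 = 1046.8202 kcal.
Protein = 1046.8202 ÷ 4 kcal/g = 261.7051 g.

262 g/day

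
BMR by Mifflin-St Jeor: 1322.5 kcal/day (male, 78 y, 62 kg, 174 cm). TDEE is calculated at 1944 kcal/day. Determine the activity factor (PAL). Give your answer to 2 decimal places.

1.47

Activity factor = TEE ÷ BMR = 1944 ÷ 1322.5 = 1.47.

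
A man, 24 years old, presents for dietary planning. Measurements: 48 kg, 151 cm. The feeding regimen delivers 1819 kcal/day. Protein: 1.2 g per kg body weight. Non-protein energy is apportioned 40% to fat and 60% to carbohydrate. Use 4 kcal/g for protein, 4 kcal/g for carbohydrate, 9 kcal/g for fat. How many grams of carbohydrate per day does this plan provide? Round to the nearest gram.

238 g/day

Protein = 1.2 × 48 = 57.6 g → 57.6 × 4 = 230.4 kcal.
Non-protein calories = 1819 − 230.4 = 1588.6 kcal.
Fat: 40% × 1588.6 = 635.44 kcal; carbohydrate: 953.16 kcal.
Carbohydrate: 953.16 kcal ÷ 4 kcal/g = 238.29 g.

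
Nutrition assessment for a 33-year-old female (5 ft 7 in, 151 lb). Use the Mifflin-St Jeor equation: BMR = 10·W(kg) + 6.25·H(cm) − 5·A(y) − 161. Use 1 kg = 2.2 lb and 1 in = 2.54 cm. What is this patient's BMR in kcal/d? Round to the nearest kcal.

Convert to metric: weight = 151 ÷ 2.2 = 68.6364 kg; height = (5×12 + 7) × 2.54 = 67 × 2.54 = 170.18 cm.
Mifflin-St Jeor (female): BMR = 10(68.6364) + 6.25(170.18) − 5(33) − 161 = 686.3636 + 1063.625 − 165 − 161 = 1423.9886 kcal/day.

1424 kcal/d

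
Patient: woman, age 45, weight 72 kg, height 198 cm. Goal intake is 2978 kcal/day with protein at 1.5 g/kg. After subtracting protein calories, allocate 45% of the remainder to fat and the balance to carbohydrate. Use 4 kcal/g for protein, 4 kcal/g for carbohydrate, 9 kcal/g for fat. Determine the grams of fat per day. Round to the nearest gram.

Protein = 1.5 × 72 = 108 g → 108 × 4 = 432 kcal.
Non-protein calories = 2978 − 432 = 2546 kcal.
Fat: 45% × 2546 = 1145.7 kcal; carbohydrate: 1400.3 kcal.
Fat: 1145.7 kcal ÷ 9 kcal/g = 127.3 g.

127 g/day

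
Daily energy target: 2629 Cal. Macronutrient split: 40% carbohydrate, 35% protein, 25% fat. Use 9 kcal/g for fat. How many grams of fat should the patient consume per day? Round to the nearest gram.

73 g/day

Fat energy = 25% × 2629 = 657.25 kcal.
At 9 kcal/g: 657.25 ÷ 9 = 73.0278 g.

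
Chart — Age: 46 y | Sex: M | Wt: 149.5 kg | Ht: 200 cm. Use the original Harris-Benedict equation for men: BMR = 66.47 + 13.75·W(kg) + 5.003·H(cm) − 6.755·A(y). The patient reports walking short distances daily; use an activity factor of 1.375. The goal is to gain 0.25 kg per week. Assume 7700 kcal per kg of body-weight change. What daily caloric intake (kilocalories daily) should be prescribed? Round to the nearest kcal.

Harris-Benedict: BMR = 66.47 + 13.75(149.5) + 5.003(200) − 6.755(46) = 2811.965 kcal/day.
TEE = 2811.965 × 1.375 = 3866.4519 kcal/day.
Required daily surplus = 0.25 × 7700 ÷ 7 = 275 kcal/day.
Target intake = 3866.4519 + 275 = 4141.4519 kcal/day.

4141 kilocalories daily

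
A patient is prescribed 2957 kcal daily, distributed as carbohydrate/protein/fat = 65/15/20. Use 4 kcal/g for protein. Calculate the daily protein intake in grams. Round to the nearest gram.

Protein energy = 15% × 2957 = 443.55 kcal.
At 4 kcal/g: 443.55 ÷ 4 = 110.8875 g.

111 g/day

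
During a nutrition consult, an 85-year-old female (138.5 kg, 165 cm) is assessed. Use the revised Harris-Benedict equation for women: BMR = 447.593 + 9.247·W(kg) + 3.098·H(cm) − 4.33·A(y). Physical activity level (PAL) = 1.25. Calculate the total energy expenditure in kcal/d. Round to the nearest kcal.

Harris-Benedict: BMR = 447.593 + 9.247(138.5) + 3.098(165) − 4.33(85) = 1871.4225 kcal/day.
TEE = BMR × activity factor = 1871.4225 × 1.25 = 2339.2781 kcal/day.

2339 kcal/d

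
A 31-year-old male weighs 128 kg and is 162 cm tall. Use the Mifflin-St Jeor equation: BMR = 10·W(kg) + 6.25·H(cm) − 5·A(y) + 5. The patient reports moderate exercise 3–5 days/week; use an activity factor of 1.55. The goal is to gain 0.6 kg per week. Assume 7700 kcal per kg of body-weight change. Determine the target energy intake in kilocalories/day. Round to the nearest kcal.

3981 kilocalories/day

Mifflin-St Jeor (male): BMR = 10(128) + 6.25(162) − 5(31) + 5 = 1280 + 1012.5 − 155 + 5 = 2142.5 kcal/day.
TEE = 2142.5 × 1.55 = 3320.875 kcal/day.
Required daily surplus = 0.6 × 7700 ÷ 7 = 660 kcal/day.
Target intake = 3320.875 + 660 = 3980.875 kcal/day.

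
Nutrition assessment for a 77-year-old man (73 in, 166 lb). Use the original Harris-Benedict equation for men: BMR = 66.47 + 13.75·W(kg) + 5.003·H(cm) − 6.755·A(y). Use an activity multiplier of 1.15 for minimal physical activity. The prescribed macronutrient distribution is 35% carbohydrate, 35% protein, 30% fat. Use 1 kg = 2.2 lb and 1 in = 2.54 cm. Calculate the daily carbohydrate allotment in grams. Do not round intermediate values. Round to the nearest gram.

152 g/day

Convert to metric: weight = 166 ÷ 2.2 = 75.4545 kg; height = 73 × 2.54 = 185.42 cm.
Harris-Benedict: BMR = 66.47 + 13.75(75.4545) + 5.003(185.42) − 6.755(77) = 1511.4913 kcal/day.
TEE = 1511.4913 × 1.15 = 1738.2149 kcal/day.
Carbohydrate energy = 35% × 1738.2149 = 608.3752 kcal.
Carbohydrate = 608.3752 ÷ 4 kcal/g = 152.0938 g.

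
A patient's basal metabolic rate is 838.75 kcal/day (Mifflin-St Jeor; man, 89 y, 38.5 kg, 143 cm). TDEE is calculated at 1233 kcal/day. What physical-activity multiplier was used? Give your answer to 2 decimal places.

1.47

Activity factor = TEE ÷ BMR = 1233 ÷ 838.75 = 1.47.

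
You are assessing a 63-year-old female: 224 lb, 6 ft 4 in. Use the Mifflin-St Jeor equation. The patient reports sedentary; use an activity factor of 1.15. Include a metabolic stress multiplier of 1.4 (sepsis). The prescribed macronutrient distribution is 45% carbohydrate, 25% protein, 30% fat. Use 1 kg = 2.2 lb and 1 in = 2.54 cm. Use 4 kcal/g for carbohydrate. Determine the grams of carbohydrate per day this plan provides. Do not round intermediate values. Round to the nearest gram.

Convert to metric: weight = 224 ÷ 2.2 = 101.8182 kg; height = (6×12 + 4) × 2.54 = 76 × 2.54 = 193.04 cm.
Mifflin-St Jeor (female): BMR = 10(101.8182) + 6.25(193.04) − 5(63) − 161 = 1018.1818 + 1206.5 − 315 − 161 = 1748.6818 kcal/day.
TEE = 1748.6818 × 1.15 = 2010.9841 kcal/day.
With stress factor 1.4: 2010.9841 × 1.4 = 2815.3777 kcal/day.
Carbohydrate energy = 45% × 2815.3777 = 1266.92 kcal.
Carbohydrate = 1266.92 ÷ 4 kcal/g = 316.73 g.

317 g/day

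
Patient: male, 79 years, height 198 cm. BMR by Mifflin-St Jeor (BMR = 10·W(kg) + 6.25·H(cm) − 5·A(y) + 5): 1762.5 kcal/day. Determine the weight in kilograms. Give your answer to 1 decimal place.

91.5 kg

1762.5 = 10·W + 6.25(198) − 5(79) + 5
10·W = 1762.5 − 847.5 = 915, so W = 91.5 kg.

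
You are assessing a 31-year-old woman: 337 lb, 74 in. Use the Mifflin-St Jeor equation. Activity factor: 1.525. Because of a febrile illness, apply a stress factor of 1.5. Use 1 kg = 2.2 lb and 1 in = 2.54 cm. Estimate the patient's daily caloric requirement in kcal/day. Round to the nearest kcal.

Convert to metric: weight = 337 ÷ 2.2 = 153.1818 kg; height = 74 × 2.54 = 187.96 cm.
Mifflin-St Jeor (female): BMR = 10(153.1818) + 6.25(187.96) − 5(31) − 161 = 1531.8182 + 1174.75 − 155 − 161 = 2390.5682 kcal/day.
TEE = BMR × activity factor = 2390.5682 × 1.525 = 3645.6165 kcal/day.
Apply stress factor: 3645.6165 × 1.5 = 5468.4247 kcal/day.

5468 kcal/day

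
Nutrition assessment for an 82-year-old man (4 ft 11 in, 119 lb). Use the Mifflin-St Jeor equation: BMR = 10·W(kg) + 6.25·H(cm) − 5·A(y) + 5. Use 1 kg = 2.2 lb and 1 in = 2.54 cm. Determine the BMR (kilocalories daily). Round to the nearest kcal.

1073 kilocalories daily

Convert to metric: weight = 119 ÷ 2.2 = 54.0909 kg; height = (4×12 + 11) × 2.54 = 59 × 2.54 = 149.86 cm.
Mifflin-St Jeor (male): BMR = 10(54.0909) + 6.25(149.86) − 5(82) + 5 = 540.9091 + 936.625 − 410 + 5 = 1072.5341 kcal/day.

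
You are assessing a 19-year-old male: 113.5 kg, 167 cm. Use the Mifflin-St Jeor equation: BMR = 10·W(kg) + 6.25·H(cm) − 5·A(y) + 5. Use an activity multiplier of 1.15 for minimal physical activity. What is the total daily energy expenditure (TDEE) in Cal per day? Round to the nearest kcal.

Mifflin-St Jeor (male): BMR = 10(113.5) + 6.25(167) − 5(19) + 5 = 1135 + 1043.75 − 95 + 5 = 2088.75 kcal/day.
TEE = BMR × activity factor = 2088.75 × 1.15 = 2402.0625 kcal/day.

2402 Cal per day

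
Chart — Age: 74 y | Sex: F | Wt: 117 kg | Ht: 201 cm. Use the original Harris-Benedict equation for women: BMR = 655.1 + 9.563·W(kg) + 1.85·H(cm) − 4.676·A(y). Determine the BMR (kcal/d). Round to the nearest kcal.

Harris-Benedict: BMR = 655.1 + 9.563(117) + 1.85(201) − 4.676(74) = 1799.797 kcal/day.

1800 kcal/d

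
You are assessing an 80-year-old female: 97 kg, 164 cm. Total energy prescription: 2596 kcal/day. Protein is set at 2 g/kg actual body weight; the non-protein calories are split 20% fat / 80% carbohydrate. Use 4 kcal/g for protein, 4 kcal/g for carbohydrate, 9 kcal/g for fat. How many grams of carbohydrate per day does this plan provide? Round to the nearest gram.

Protein = 2 × 97 = 194 g → 194 × 4 = 776 kcal.
Non-protein calories = 2596 − 776 = 1820 kcal.
Fat: 20% × 1820 = 364 kcal; carbohydrate: 1456 kcal.
Carbohydrate: 1456 kcal ÷ 4 kcal/g = 364 g.

364 g/day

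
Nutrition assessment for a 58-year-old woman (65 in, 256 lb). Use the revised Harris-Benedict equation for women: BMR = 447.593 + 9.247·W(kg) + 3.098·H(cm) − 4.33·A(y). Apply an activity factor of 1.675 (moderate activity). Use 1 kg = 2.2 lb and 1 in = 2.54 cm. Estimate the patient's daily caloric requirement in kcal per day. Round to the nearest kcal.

Convert to metric: weight = 256 ÷ 2.2 = 116.3636 kg; height = 65 × 2.54 = 165.1 cm.
Harris-Benedict: BMR = 447.593 + 9.247(116.3636) + 3.098(165.1) − 4.33(58) = 1783.9473 kcal/day.
TEE = BMR × activity factor = 1783.9473 × 1.675 = 2988.1118 kcal/day.

2988 kcal per day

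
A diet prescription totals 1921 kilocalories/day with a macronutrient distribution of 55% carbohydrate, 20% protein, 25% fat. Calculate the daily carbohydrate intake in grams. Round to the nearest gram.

264 g/day

Carbohydrate energy = 55% × 1921 = 1056.55 kcal.
At 4 kcal/g: 1056.55 ÷ 4 = 264.1375 g.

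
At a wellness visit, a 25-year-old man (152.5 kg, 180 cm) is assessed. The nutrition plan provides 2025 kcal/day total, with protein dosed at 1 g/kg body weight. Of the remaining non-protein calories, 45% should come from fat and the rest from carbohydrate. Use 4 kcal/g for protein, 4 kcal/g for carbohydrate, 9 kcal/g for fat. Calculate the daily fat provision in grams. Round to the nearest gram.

Protein = 1 × 152.5 = 152.5 g → 152.5 × 4 = 610 kcal.
Non-protein calories = 2025 − 610 = 1415 kcal.
Fat: 45% × 1415 = 636.75 kcal; carbohydrate: 778.25 kcal.
Fat: 636.75 kcal ÷ 9 kcal/g = 70.75 g.

71 g/day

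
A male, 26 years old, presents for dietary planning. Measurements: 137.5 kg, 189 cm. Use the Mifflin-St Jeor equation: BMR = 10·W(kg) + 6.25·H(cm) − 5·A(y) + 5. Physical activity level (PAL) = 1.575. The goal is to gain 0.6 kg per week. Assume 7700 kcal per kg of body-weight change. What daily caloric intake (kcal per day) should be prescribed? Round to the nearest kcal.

Mifflin-St Jeor (male): BMR = 10(137.5) + 6.25(189) − 5(26) + 5 = 1375 + 1181.25 − 130 + 5 = 2431.25 kcal/day.
TEE = 2431.25 × 1.575 = 3829.2188 kcal/day.
Required daily surplus = 0.6 × 7700 ÷ 7 = 660 kcal/day.
Target intake = 3829.2188 + 660 = 4489.2188 kcal/day.

4489 kcal per day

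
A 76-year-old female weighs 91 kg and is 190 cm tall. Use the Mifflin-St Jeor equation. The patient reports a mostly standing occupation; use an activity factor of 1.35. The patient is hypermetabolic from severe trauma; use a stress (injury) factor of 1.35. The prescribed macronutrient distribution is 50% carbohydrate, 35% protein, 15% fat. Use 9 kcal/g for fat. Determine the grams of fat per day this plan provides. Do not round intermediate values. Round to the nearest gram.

47 g/day

Mifflin-St Jeor (female): BMR = 10(91) + 6.25(190) − 5(76) − 161 = 910 + 1187.5 − 380 − 161 = 1556.5 kcal/day.
TEE = 1556.5 × 1.35 = 2101.275 kcal/day.
With stress factor 1.35: 2101.275 × 1.35 = 2836.7213 kcal/day.
Fat energy = 15% × 2836.7213 = 425.5082 kcal.
Fat = 425.5082 ÷ 9 kcal/g = 47.2787 g.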